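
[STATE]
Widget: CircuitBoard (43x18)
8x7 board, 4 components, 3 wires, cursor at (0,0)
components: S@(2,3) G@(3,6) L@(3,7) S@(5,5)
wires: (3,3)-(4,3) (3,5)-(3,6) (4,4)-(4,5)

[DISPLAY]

   0 1 2 3 4 5 6 7                         
0  [.]                                     
                                           
1                                          
                                           
2               S                          
                                           
3               ·       · ─ G   L          
                │                          
4               ·   · ─ ·                  
                                           
5                       S                  
                                           
6                                          
Cursor: (0,0)                              
                                           
                                           
                                           


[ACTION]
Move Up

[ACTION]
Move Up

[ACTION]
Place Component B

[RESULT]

   0 1 2 3 4 5 6 7                         
0  [B]                                     
                                           
1                                          
                                           
2               S                          
                                           
3               ·       · ─ G   L          
                │                          
4               ·   · ─ ·                  
                                           
5                       S                  
                                           
6                                          
Cursor: (0,0)                              
                                           
                                           
                                           


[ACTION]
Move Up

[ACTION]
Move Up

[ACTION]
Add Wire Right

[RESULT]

   0 1 2 3 4 5 6 7                         
0  [B]─ ·                                  
                                           
1                                          
                                           
2               S                          
                                           
3               ·       · ─ G   L          
                │                          
4               ·   · ─ ·                  
                                           
5                       S                  
                                           
6                                          
Cursor: (0,0)                              
                                           
                                           
                                           


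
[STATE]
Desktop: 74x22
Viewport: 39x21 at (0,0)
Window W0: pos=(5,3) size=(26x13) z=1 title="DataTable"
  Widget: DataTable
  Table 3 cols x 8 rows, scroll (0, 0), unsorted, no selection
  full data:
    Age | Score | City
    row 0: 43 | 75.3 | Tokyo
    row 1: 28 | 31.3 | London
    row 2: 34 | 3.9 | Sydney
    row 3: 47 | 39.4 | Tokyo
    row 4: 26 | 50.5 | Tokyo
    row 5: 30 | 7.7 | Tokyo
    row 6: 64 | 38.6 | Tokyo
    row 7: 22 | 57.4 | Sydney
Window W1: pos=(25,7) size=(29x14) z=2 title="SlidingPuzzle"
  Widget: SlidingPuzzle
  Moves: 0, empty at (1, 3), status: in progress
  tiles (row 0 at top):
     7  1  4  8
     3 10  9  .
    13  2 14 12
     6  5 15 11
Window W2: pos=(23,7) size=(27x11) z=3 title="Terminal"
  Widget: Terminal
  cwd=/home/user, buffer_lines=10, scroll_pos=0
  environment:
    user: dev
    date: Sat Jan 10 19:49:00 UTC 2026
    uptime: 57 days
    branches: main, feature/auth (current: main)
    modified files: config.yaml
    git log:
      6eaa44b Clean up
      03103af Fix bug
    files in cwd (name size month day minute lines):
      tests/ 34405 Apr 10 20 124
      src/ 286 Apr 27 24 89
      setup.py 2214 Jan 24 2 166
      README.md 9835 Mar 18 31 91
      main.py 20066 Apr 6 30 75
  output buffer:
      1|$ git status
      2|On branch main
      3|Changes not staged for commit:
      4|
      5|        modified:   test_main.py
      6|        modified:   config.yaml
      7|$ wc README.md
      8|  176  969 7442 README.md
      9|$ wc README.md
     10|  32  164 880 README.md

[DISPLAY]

                                       
                                       
                                       
     ┏━━━━━━━━━━━━━━━━━━━━━━━━┓        
     ┃ DataTable              ┃        
     ┠────────────────────────┨        
     ┃Age│Score│City          ┃        
     ┃───┼─────┼────── ┏━━━━━━━━━━━━━━━
     ┃43 │75.3 │Tokyo  ┃ Terminal      
     ┃28 │31.3 │London ┠───────────────
     ┃34 │3.9  │Sydney ┃$ git status   
     ┃47 │39.4 │Tokyo  ┃On branch main 
     ┃26 │50.5 │Tokyo  ┃Changes not sta
     ┃30 │7.7  │Tokyo  ┃               
     ┃64 │38.6 │Tokyo  ┃        modifie
     ┗━━━━━━━━━━━━━━━━━┃        modifie
                       ┃$ wc README.md 
                       ┗━━━━━━━━━━━━━━━
                         ┃└────┴────┴──
                         ┃Moves: 0     
                         ┗━━━━━━━━━━━━━


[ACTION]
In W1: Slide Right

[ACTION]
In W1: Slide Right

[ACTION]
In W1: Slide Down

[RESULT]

                                       
                                       
                                       
     ┏━━━━━━━━━━━━━━━━━━━━━━━━┓        
     ┃ DataTable              ┃        
     ┠────────────────────────┨        
     ┃Age│Score│City          ┃        
     ┃───┼─────┼────── ┏━━━━━━━━━━━━━━━
     ┃43 │75.3 │Tokyo  ┃ Terminal      
     ┃28 │31.3 │London ┠───────────────
     ┃34 │3.9  │Sydney ┃$ git status   
     ┃47 │39.4 │Tokyo  ┃On branch main 
     ┃26 │50.5 │Tokyo  ┃Changes not sta
     ┃30 │7.7  │Tokyo  ┃               
     ┃64 │38.6 │Tokyo  ┃        modifie
     ┗━━━━━━━━━━━━━━━━━┃        modifie
                       ┃$ wc README.md 
                       ┗━━━━━━━━━━━━━━━
                         ┃└────┴────┴──
                         ┃Moves: 3     
                         ┗━━━━━━━━━━━━━


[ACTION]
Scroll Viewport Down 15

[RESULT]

                                       
                                       
     ┏━━━━━━━━━━━━━━━━━━━━━━━━┓        
     ┃ DataTable              ┃        
     ┠────────────────────────┨        
     ┃Age│Score│City          ┃        
     ┃───┼─────┼────── ┏━━━━━━━━━━━━━━━
     ┃43 │75.3 │Tokyo  ┃ Terminal      
     ┃28 │31.3 │London ┠───────────────
     ┃34 │3.9  │Sydney ┃$ git status   
     ┃47 │39.4 │Tokyo  ┃On branch main 
     ┃26 │50.5 │Tokyo  ┃Changes not sta
     ┃30 │7.7  │Tokyo  ┃               
     ┃64 │38.6 │Tokyo  ┃        modifie
     ┗━━━━━━━━━━━━━━━━━┃        modifie
                       ┃$ wc README.md 
                       ┗━━━━━━━━━━━━━━━
                         ┃└────┴────┴──
                         ┃Moves: 3     
                         ┗━━━━━━━━━━━━━
                                       


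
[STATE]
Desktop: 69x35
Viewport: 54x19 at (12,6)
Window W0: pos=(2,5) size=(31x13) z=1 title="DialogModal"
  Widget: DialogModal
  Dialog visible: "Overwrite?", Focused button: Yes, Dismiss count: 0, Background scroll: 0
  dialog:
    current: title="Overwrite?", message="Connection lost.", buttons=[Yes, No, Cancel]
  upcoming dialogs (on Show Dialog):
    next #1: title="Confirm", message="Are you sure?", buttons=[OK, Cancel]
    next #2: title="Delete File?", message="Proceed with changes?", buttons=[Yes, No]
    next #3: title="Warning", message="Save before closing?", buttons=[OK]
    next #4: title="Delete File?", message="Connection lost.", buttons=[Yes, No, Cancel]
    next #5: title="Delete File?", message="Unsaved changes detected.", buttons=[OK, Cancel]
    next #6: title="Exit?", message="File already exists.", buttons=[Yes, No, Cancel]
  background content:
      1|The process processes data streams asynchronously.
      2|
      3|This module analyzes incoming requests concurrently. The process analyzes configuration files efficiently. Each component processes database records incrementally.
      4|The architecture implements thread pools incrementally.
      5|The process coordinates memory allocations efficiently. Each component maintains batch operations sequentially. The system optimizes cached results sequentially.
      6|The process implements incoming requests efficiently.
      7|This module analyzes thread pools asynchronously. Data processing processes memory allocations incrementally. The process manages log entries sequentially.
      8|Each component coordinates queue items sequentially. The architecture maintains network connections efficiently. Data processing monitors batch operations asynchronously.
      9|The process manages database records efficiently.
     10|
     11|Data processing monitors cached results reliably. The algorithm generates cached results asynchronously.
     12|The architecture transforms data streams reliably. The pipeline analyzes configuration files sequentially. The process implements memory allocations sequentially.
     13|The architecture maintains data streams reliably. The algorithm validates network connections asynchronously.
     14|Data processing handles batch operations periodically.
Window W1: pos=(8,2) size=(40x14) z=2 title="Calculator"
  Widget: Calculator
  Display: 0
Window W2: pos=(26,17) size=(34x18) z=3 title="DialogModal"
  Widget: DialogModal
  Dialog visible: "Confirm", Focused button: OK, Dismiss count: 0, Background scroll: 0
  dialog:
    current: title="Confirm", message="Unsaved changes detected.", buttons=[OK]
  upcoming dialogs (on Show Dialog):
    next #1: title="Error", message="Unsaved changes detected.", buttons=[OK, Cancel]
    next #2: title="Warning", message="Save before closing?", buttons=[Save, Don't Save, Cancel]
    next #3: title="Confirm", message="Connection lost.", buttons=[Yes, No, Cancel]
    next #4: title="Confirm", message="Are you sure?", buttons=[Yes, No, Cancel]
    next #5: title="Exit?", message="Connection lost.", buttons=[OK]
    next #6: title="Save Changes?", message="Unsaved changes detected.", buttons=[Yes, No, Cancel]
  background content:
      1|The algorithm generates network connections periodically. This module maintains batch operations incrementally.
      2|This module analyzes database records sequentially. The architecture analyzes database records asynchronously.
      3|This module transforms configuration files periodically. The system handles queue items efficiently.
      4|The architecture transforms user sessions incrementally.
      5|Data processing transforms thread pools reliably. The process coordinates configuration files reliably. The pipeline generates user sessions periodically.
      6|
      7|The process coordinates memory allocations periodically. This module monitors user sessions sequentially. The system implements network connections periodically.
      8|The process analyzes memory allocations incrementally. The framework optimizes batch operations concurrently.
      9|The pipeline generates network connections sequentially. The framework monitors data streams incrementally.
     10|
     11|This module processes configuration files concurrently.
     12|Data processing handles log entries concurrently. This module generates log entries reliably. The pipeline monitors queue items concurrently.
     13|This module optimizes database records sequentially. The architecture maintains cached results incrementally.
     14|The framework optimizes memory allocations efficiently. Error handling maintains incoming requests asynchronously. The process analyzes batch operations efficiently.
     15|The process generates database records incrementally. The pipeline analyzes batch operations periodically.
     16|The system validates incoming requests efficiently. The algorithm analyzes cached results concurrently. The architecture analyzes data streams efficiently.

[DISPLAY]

─┬───┬───┬───┐                     ┃                  
 │ 8 │ 9 │ ÷ │                     ┃                  
─┼───┼───┼───┤                     ┃                  
 │ 5 │ 6 │ × │                     ┃                  
─┼───┼───┼───┤                     ┃                  
 │ 2 │ 3 │ - │                     ┃                  
─┼───┼───┼───┤                     ┃                  
 │ . │ = │ + │                     ┃                  
─┴───┴───┴───┘                     ┃                  
━━━━━━━━━━━━━━━━━━━━━━━━━━━━━━━━━━━┛                  
ss manages database ┃                                 
━━━━━━━━━━━━━━┏━━━━━━━━━━━━━━━━━━━━━━━━━━━━━━━━┓      
              ┃ DialogModal                    ┃      
              ┠────────────────────────────────┨      
              ┃The algorithm generates network ┃      
              ┃This module analyzes database re┃      
              ┃This module transforms configura┃      
              ┃The architecture transforms user┃      
              ┃Da┌──────────────────────────┐ea┃      


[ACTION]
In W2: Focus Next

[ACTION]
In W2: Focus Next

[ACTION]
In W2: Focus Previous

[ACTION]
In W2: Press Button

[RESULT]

─┬───┬───┬───┐                     ┃                  
 │ 8 │ 9 │ ÷ │                     ┃                  
─┼───┼───┼───┤                     ┃                  
 │ 5 │ 6 │ × │                     ┃                  
─┼───┼───┼───┤                     ┃                  
 │ 2 │ 3 │ - │                     ┃                  
─┼───┼───┼───┤                     ┃                  
 │ . │ = │ + │                     ┃                  
─┴───┴───┴───┘                     ┃                  
━━━━━━━━━━━━━━━━━━━━━━━━━━━━━━━━━━━┛                  
ss manages database ┃                                 
━━━━━━━━━━━━━━┏━━━━━━━━━━━━━━━━━━━━━━━━━━━━━━━━┓      
              ┃ DialogModal                    ┃      
              ┠────────────────────────────────┨      
              ┃The algorithm generates network ┃      
              ┃This module analyzes database re┃      
              ┃This module transforms configura┃      
              ┃The architecture transforms user┃      
              ┃Data processing transforms threa┃      


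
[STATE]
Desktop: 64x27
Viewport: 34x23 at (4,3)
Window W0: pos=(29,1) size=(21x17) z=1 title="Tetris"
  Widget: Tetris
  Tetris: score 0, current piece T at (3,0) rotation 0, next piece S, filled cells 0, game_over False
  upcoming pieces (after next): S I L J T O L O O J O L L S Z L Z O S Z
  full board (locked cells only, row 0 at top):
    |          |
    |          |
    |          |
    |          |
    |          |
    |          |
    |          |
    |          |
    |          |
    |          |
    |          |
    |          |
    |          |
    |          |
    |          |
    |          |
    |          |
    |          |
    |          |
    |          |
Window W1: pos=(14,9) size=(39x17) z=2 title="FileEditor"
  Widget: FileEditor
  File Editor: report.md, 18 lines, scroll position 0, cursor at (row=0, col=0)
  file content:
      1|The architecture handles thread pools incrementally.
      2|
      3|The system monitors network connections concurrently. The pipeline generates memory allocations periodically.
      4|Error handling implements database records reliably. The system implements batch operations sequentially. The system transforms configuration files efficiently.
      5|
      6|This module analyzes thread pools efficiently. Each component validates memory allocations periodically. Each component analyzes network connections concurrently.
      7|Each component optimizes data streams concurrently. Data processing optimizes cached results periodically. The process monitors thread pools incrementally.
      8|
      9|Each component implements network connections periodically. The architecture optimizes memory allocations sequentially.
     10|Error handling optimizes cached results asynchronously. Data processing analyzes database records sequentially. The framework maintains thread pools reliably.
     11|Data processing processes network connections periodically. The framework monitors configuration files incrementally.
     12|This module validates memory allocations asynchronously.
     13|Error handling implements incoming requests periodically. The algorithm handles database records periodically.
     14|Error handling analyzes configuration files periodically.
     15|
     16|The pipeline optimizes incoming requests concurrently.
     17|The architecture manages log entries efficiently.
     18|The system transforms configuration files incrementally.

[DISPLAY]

                         ┠────────
                         ┃        
                         ┃        
                         ┃        
                         ┃        
                         ┃        
          ┏━━━━━━━━━━━━━━━━━━━━━━━
          ┃ FileEditor            
          ┠───────────────────────
          ┃█he architecture handle
          ┃                       
          ┃The system monitors net
          ┃Error handling implemen
          ┃                       
          ┃This module analyzes th
          ┃Each component optimize
          ┃                       
          ┃Each component implemen
          ┃Error handling optimize
          ┃Data processing process
          ┃This module validates m
          ┃Error handling implemen
          ┗━━━━━━━━━━━━━━━━━━━━━━━


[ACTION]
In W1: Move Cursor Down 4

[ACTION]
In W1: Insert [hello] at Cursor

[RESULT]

                         ┠────────
                         ┃        
                         ┃        
                         ┃        
                         ┃        
                         ┃        
          ┏━━━━━━━━━━━━━━━━━━━━━━━
          ┃ FileEditor            
          ┠───────────────────────
          ┃The architecture handle
          ┃                       
          ┃The system monitors net
          ┃Error handling implemen
          ┃hello█                 
          ┃This module analyzes th
          ┃Each component optimize
          ┃                       
          ┃Each component implemen
          ┃Error handling optimize
          ┃Data processing process
          ┃This module validates m
          ┃Error handling implemen
          ┗━━━━━━━━━━━━━━━━━━━━━━━


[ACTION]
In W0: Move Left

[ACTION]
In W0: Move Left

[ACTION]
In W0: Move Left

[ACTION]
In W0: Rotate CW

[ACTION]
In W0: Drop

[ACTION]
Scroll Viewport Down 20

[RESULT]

                         ┃        
                         ┃        
                         ┃        
                         ┃        
                         ┃        
          ┏━━━━━━━━━━━━━━━━━━━━━━━
          ┃ FileEditor            
          ┠───────────────────────
          ┃The architecture handle
          ┃                       
          ┃The system monitors net
          ┃Error handling implemen
          ┃hello█                 
          ┃This module analyzes th
          ┃Each component optimize
          ┃                       
          ┃Each component implemen
          ┃Error handling optimize
          ┃Data processing process
          ┃This module validates m
          ┃Error handling implemen
          ┗━━━━━━━━━━━━━━━━━━━━━━━
                                  


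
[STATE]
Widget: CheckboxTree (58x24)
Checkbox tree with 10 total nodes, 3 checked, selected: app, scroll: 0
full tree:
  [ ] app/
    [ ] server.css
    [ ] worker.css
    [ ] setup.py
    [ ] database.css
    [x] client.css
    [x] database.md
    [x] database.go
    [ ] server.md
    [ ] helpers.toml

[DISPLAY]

>[-] app/                                                 
   [ ] server.css                                         
   [ ] worker.css                                         
   [ ] setup.py                                           
   [ ] database.css                                       
   [x] client.css                                         
   [x] database.md                                        
   [x] database.go                                        
   [ ] server.md                                          
   [ ] helpers.toml                                       
                                                          
                                                          
                                                          
                                                          
                                                          
                                                          
                                                          
                                                          
                                                          
                                                          
                                                          
                                                          
                                                          
                                                          


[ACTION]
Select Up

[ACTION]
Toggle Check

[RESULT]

>[x] app/                                                 
   [x] server.css                                         
   [x] worker.css                                         
   [x] setup.py                                           
   [x] database.css                                       
   [x] client.css                                         
   [x] database.md                                        
   [x] database.go                                        
   [x] server.md                                          
   [x] helpers.toml                                       
                                                          
                                                          
                                                          
                                                          
                                                          
                                                          
                                                          
                                                          
                                                          
                                                          
                                                          
                                                          
                                                          
                                                          


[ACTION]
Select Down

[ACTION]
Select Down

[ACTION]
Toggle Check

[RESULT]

 [-] app/                                                 
   [x] server.css                                         
>  [ ] worker.css                                         
   [x] setup.py                                           
   [x] database.css                                       
   [x] client.css                                         
   [x] database.md                                        
   [x] database.go                                        
   [x] server.md                                          
   [x] helpers.toml                                       
                                                          
                                                          
                                                          
                                                          
                                                          
                                                          
                                                          
                                                          
                                                          
                                                          
                                                          
                                                          
                                                          
                                                          


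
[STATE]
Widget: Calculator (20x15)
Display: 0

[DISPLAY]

                   0
┌───┬───┬───┬───┐   
│ 7 │ 8 │ 9 │ ÷ │   
├───┼───┼───┼───┤   
│ 4 │ 5 │ 6 │ × │   
├───┼───┼───┼───┤   
│ 1 │ 2 │ 3 │ - │   
├───┼───┼───┼───┤   
│ 0 │ . │ = │ + │   
├───┼───┼───┼───┤   
│ C │ MC│ MR│ M+│   
└───┴───┴───┴───┘   
                    
                    
                    


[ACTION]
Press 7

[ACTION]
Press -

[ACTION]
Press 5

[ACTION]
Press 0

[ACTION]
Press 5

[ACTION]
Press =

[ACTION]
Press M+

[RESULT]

                -498
┌───┬───┬───┬───┐   
│ 7 │ 8 │ 9 │ ÷ │   
├───┼───┼───┼───┤   
│ 4 │ 5 │ 6 │ × │   
├───┼───┼───┼───┤   
│ 1 │ 2 │ 3 │ - │   
├───┼───┼───┼───┤   
│ 0 │ . │ = │ + │   
├───┼───┼───┼───┤   
│ C │ MC│ MR│ M+│   
└───┴───┴───┴───┘   
                    
                    
                    


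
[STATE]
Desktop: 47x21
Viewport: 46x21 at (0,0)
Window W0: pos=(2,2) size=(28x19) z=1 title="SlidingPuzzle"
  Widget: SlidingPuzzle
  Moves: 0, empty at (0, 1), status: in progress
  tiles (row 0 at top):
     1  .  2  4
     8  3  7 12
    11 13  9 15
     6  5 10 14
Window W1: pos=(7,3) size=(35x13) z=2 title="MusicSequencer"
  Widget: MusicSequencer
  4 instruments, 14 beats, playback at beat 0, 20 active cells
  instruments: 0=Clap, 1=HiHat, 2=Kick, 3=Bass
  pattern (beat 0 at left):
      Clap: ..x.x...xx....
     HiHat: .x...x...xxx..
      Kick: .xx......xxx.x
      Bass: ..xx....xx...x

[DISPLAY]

                                              
                                              
  ┏━━━━━━━━━━━━━━━━━━━━━━━━━━┓                
  ┃ Sli┏━━━━━━━━━━━━━━━━━━━━━━━━━━━━━━━━━┓    
  ┠────┃ MusicSequencer                  ┃    
  ┃┌───┠─────────────────────────────────┨    
  ┃│  1┃      ▼1234567890123             ┃    
  ┃├───┃  Clap··█·█···██····             ┃    
  ┃│  8┃ HiHat·█···█···███··             ┃    
  ┃├───┃  Kick·██······███·█             ┃    
  ┃│ 11┃  Bass··██····██···█             ┃    
  ┃├───┃                                 ┃    
  ┃│  6┃                                 ┃    
  ┃└───┃                                 ┃    
  ┃Move┃                                 ┃    
  ┃    ┗━━━━━━━━━━━━━━━━━━━━━━━━━━━━━━━━━┛    
  ┃                          ┃                
  ┃                          ┃                
  ┃                          ┃                
  ┃                          ┃                
  ┗━━━━━━━━━━━━━━━━━━━━━━━━━━┛                


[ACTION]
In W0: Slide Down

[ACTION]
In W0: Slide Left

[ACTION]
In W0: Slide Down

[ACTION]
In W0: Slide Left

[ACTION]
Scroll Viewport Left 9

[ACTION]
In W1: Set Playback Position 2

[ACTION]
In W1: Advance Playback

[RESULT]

                                              
                                              
  ┏━━━━━━━━━━━━━━━━━━━━━━━━━━┓                
  ┃ Sli┏━━━━━━━━━━━━━━━━━━━━━━━━━━━━━━━━━┓    
  ┠────┃ MusicSequencer                  ┃    
  ┃┌───┠─────────────────────────────────┨    
  ┃│  1┃      012▼4567890123             ┃    
  ┃├───┃  Clap··█·█···██····             ┃    
  ┃│  8┃ HiHat·█···█···███··             ┃    
  ┃├───┃  Kick·██······███·█             ┃    
  ┃│ 11┃  Bass··██····██···█             ┃    
  ┃├───┃                                 ┃    
  ┃│  6┃                                 ┃    
  ┃└───┃                                 ┃    
  ┃Move┃                                 ┃    
  ┃    ┗━━━━━━━━━━━━━━━━━━━━━━━━━━━━━━━━━┛    
  ┃                          ┃                
  ┃                          ┃                
  ┃                          ┃                
  ┃                          ┃                
  ┗━━━━━━━━━━━━━━━━━━━━━━━━━━┛                


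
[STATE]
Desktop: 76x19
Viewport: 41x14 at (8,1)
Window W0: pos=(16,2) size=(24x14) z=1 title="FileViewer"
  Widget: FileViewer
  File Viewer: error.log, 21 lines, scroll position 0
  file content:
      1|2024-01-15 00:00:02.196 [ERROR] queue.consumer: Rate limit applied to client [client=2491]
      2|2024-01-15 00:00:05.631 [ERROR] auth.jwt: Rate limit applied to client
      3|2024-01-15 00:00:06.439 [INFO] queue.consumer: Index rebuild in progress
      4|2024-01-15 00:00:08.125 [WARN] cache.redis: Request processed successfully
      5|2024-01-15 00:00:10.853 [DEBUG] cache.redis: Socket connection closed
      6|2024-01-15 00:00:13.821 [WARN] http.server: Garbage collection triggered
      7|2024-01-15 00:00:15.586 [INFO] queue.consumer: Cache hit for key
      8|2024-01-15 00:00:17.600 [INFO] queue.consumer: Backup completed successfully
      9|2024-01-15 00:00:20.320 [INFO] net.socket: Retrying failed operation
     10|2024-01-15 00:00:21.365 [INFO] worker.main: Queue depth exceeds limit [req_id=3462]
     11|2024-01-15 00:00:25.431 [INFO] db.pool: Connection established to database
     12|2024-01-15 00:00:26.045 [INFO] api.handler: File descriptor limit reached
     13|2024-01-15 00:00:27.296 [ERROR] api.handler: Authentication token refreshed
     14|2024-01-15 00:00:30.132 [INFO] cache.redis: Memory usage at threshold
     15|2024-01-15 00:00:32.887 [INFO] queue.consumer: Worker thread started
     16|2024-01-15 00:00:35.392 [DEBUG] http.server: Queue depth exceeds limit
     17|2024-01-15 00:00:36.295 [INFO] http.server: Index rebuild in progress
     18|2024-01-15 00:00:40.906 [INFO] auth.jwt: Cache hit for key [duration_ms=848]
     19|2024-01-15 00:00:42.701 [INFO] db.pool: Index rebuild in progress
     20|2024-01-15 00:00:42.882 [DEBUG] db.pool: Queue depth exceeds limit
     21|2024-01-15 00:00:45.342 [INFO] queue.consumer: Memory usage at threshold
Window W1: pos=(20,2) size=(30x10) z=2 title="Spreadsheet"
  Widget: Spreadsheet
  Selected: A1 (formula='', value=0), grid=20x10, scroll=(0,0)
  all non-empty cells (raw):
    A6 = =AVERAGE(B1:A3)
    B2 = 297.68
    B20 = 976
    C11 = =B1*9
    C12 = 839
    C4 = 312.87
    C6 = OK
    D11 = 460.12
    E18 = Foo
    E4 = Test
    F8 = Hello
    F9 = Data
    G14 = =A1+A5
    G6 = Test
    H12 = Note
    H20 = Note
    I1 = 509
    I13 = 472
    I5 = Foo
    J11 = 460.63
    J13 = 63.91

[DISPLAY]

                                         
        ┏━━━┏━━━━━━━━━━━━━━━━━━━━━━━━━━━━
        ┃ Fi┃ Spreadsheet                
        ┠───┠────────────────────────────
        ┃202┃A1:                         
        ┃202┃       A       B       C    
        ┃202┃----------------------------
        ┃202┃  1      [0]       0       0
        ┃202┃  2        0  297.68       0
        ┃202┃  3        0       0       0
        ┃202┗━━━━━━━━━━━━━━━━━━━━━━━━━━━━
        ┃2024-01-15 00:00:17.6░┃         
        ┃2024-01-15 00:00:20.3░┃         
        ┃2024-01-15 00:00:21.3▼┃         


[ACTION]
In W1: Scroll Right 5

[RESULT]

                                         
        ┏━━━┏━━━━━━━━━━━━━━━━━━━━━━━━━━━━
        ┃ Fi┃ Spreadsheet                
        ┠───┠────────────────────────────
        ┃202┃A1:                         
        ┃202┃       F       G       H    
        ┃202┃----------------------------
        ┃202┃  1        0       0       0
        ┃202┃  2        0       0       0
        ┃202┃  3        0       0       0
        ┃202┗━━━━━━━━━━━━━━━━━━━━━━━━━━━━
        ┃2024-01-15 00:00:17.6░┃         
        ┃2024-01-15 00:00:20.3░┃         
        ┃2024-01-15 00:00:21.3▼┃         


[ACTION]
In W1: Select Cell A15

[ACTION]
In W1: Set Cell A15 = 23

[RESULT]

                                         
        ┏━━━┏━━━━━━━━━━━━━━━━━━━━━━━━━━━━
        ┃ Fi┃ Spreadsheet                
        ┠───┠────────────────────────────
        ┃202┃A15: 23                     
        ┃202┃       F       G       H    
        ┃202┃----------------------------
        ┃202┃  1        0       0       0
        ┃202┃  2        0       0       0
        ┃202┃  3        0       0       0
        ┃202┗━━━━━━━━━━━━━━━━━━━━━━━━━━━━
        ┃2024-01-15 00:00:17.6░┃         
        ┃2024-01-15 00:00:20.3░┃         
        ┃2024-01-15 00:00:21.3▼┃         


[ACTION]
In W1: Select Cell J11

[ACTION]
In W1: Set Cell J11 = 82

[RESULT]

                                         
        ┏━━━┏━━━━━━━━━━━━━━━━━━━━━━━━━━━━
        ┃ Fi┃ Spreadsheet                
        ┠───┠────────────────────────────
        ┃202┃J11: 82                     
        ┃202┃       F       G       H    
        ┃202┃----------------------------
        ┃202┃  1        0       0       0
        ┃202┃  2        0       0       0
        ┃202┃  3        0       0       0
        ┃202┗━━━━━━━━━━━━━━━━━━━━━━━━━━━━
        ┃2024-01-15 00:00:17.6░┃         
        ┃2024-01-15 00:00:20.3░┃         
        ┃2024-01-15 00:00:21.3▼┃         


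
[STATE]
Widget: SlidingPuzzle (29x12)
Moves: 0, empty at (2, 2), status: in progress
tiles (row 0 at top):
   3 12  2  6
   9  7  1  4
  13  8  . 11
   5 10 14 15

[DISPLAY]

┌────┬────┬────┬────┐        
│  3 │ 12 │  2 │  6 │        
├────┼────┼────┼────┤        
│  9 │  7 │  1 │  4 │        
├────┼────┼────┼────┤        
│ 13 │  8 │    │ 11 │        
├────┼────┼────┼────┤        
│  5 │ 10 │ 14 │ 15 │        
└────┴────┴────┴────┘        
Moves: 0                     
                             
                             


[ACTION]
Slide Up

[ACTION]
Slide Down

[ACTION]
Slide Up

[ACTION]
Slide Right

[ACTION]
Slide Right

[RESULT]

┌────┬────┬────┬────┐        
│  3 │ 12 │  2 │  6 │        
├────┼────┼────┼────┤        
│  9 │  7 │  1 │  4 │        
├────┼────┼────┼────┤        
│ 13 │  8 │ 14 │ 11 │        
├────┼────┼────┼────┤        
│    │  5 │ 10 │ 15 │        
└────┴────┴────┴────┘        
Moves: 5                     
                             
                             


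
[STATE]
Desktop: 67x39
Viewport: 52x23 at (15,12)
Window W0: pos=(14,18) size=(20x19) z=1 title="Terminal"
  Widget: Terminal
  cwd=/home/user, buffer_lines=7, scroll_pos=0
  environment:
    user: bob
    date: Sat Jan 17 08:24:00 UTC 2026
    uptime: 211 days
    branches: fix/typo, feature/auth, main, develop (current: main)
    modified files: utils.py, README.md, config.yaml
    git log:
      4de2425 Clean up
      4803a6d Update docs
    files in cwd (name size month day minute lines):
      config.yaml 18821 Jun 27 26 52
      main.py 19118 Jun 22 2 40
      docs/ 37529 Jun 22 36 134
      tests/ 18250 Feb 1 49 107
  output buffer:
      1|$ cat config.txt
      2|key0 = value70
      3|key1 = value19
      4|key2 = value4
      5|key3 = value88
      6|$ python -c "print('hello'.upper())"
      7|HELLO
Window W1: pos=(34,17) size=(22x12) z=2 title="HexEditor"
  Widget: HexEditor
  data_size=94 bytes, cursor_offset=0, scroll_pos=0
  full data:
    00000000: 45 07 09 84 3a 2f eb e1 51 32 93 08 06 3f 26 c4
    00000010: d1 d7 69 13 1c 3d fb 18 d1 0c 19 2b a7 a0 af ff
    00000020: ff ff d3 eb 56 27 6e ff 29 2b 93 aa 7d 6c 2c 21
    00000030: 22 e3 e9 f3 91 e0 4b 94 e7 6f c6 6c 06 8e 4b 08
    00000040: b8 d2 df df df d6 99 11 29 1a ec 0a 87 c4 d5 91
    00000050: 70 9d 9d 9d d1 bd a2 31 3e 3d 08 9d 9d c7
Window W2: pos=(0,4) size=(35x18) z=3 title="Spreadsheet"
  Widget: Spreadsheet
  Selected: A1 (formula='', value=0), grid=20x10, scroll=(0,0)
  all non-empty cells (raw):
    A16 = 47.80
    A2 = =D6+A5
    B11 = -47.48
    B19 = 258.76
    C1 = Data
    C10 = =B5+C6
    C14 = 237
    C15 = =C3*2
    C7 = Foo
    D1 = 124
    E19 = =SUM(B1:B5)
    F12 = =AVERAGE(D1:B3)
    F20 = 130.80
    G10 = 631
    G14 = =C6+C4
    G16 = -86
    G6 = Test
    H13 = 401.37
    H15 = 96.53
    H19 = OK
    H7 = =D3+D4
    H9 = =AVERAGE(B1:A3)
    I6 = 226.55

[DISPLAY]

     0       0     ┃                                
     0       0     ┃                                
     0       0     ┃                                
     0       0     ┃                                
     0Foo          ┃                                
     0       0     ┃━━━━━━━━━━━━━━━━━━━━┓           
     0       0     ┃ HexEditor          ┃           
     0       0     ┃────────────────────┨           
-47.48       0     ┃00000000  45 07 09 8┃           
━━━━━━━━━━━━━━━━━━━┛00000010  d1 d7 69 1┃           
key0 = value70    ┃┃00000020  ff ff d3 e┃           
key1 = value19    ┃┃00000030  22 e3 e9 f┃           
key2 = value4     ┃┃00000040  b8 d2 df d┃           
key3 = value88    ┃┃00000050  70 9d 9d 9┃           
$ python -c "print┃┃                    ┃           
HELLO             ┃┃                    ┃           
$ █               ┃┗━━━━━━━━━━━━━━━━━━━━┛           
                  ┃                                 
                  ┃                                 
                  ┃                                 
                  ┃                                 
                  ┃                                 
                  ┃                                 


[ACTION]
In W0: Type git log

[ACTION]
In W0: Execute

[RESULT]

     0       0     ┃                                
     0       0     ┃                                
     0       0     ┃                                
     0       0     ┃                                
     0Foo          ┃                                
     0       0     ┃━━━━━━━━━━━━━━━━━━━━┓           
     0       0     ┃ HexEditor          ┃           
     0       0     ┃────────────────────┨           
-47.48       0     ┃00000000  45 07 09 8┃           
━━━━━━━━━━━━━━━━━━━┛00000010  d1 d7 69 1┃           
key0 = value70    ┃┃00000020  ff ff d3 e┃           
key1 = value19    ┃┃00000030  22 e3 e9 f┃           
key2 = value4     ┃┃00000040  b8 d2 df d┃           
key3 = value88    ┃┃00000050  70 9d 9d 9┃           
$ python -c "print┃┃                    ┃           
HELLO             ┃┃                    ┃           
$ git log         ┃┗━━━━━━━━━━━━━━━━━━━━┛           
4de2425 Clean up  ┃                                 
4803a6d Update doc┃                                 
$ █               ┃                                 
                  ┃                                 
                  ┃                                 
                  ┃                                 


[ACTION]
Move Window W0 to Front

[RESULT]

     0       0     ┃                                
     0       0     ┃                                
     0       0     ┃                                
     0       0     ┃                                
     0Foo          ┃                                
     0       0     ┃━━━━━━━━━━━━━━━━━━━━┓           
━━━━━━━━━━━━━━━━━━┓┃ HexEditor          ┃           
 Terminal         ┃┃────────────────────┨           
──────────────────┨┃00000000  45 07 09 8┃           
$ cat config.txt  ┃┛00000010  d1 d7 69 1┃           
key0 = value70    ┃┃00000020  ff ff d3 e┃           
key1 = value19    ┃┃00000030  22 e3 e9 f┃           
key2 = value4     ┃┃00000040  b8 d2 df d┃           
key3 = value88    ┃┃00000050  70 9d 9d 9┃           
$ python -c "print┃┃                    ┃           
HELLO             ┃┃                    ┃           
$ git log         ┃┗━━━━━━━━━━━━━━━━━━━━┛           
4de2425 Clean up  ┃                                 
4803a6d Update doc┃                                 
$ █               ┃                                 
                  ┃                                 
                  ┃                                 
                  ┃                                 


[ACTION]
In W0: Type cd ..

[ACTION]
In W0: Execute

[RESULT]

     0       0     ┃                                
     0       0     ┃                                
     0       0     ┃                                
     0       0     ┃                                
     0Foo          ┃                                
     0       0     ┃━━━━━━━━━━━━━━━━━━━━┓           
━━━━━━━━━━━━━━━━━━┓┃ HexEditor          ┃           
 Terminal         ┃┃────────────────────┨           
──────────────────┨┃00000000  45 07 09 8┃           
$ cat config.txt  ┃┛00000010  d1 d7 69 1┃           
key0 = value70    ┃┃00000020  ff ff d3 e┃           
key1 = value19    ┃┃00000030  22 e3 e9 f┃           
key2 = value4     ┃┃00000040  b8 d2 df d┃           
key3 = value88    ┃┃00000050  70 9d 9d 9┃           
$ python -c "print┃┃                    ┃           
HELLO             ┃┃                    ┃           
$ git log         ┃┗━━━━━━━━━━━━━━━━━━━━┛           
4de2425 Clean up  ┃                                 
4803a6d Update doc┃                                 
$ cd ..           ┃                                 
                  ┃                                 
$ █               ┃                                 
                  ┃                                 
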